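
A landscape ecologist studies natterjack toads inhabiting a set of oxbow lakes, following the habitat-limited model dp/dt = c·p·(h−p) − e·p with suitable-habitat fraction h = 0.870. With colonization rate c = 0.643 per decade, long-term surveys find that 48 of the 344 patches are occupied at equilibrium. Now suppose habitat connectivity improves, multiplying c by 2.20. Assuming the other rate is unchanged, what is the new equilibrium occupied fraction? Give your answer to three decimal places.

Observed p* = 48/344 = 0.13953.
Balance c(h−p*) = e gives e = 0.643×(0.87 − 0.13953) = 0.46969.
New p* = 0.87 − e/c = 0.87 − 0.46969/1.41460 = 0.53797.

0.538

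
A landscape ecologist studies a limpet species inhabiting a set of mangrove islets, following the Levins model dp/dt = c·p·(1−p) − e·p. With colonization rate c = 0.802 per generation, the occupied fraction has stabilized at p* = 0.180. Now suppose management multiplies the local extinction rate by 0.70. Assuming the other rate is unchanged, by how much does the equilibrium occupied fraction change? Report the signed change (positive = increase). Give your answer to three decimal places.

Balance c(1−p*) = e gives e = 0.802×(1 − 0.18000) = 0.65764.
New p* = 1 − e/c = 1 − 0.46035/0.80200 = 0.42600.
Δp* = 0.42600 − 0.18000 = +0.24600.

0.246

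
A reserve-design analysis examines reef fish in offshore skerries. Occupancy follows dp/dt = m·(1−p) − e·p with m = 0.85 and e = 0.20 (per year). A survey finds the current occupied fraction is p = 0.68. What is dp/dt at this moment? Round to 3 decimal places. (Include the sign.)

Colonization term: m·(1−p) = 0.85×0.3200 = 0.27200.
Extinction term: e·p = 0.13600.
dp/dt = 0.27200 − 0.13600 = 0.13600.

0.136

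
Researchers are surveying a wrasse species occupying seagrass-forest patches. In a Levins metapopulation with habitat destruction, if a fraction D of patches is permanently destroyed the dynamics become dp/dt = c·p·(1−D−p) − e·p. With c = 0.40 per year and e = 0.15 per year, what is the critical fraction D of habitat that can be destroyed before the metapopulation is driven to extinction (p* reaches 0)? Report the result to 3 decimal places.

0.625

The nontrivial equilibrium is p* = (1−D) − e/c; extinction occurs when this hits zero.
So D_crit = 1 − e/c = 1 − 0.15/0.40 = 1 − 0.3750 = 0.6250.
Note this equals the original equilibrium occupancy — the Levins extinction-debt result.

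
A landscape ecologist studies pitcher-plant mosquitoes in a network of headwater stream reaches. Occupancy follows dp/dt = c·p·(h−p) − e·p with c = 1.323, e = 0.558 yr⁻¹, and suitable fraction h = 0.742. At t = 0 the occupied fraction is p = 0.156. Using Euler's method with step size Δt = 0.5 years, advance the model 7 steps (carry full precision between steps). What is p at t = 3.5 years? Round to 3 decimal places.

Update rule: p ← p + [c·p·(h−p) − e·p]·Δt with Δt = 0.5.
p: 0.15600 → 0.17295  (Δp = +0.01695)
p: 0.17295 → 0.18980  (Δp = +0.01685)
p: 0.18980 → 0.20617  (Δp = +0.01638)
p: 0.20617 → 0.22173  (Δp = +0.01556)
p: 0.22173 → 0.23618  (Δp = +0.01445)
p: 0.23618 → 0.24931  (Δp = +0.01313)
p: 0.24931 → 0.26101  (Δp = +0.01170)

0.261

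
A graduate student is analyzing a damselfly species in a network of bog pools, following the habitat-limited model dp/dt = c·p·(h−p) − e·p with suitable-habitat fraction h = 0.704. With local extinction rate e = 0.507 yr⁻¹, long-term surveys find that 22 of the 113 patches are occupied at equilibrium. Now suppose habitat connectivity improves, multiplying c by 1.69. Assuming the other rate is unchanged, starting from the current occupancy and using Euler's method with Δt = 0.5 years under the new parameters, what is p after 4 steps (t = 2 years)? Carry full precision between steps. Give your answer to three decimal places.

Observed p* = 22/113 = 0.19469.
Balance c(h−p*) = e gives c = e/(0.704 − 0.19469) = 0.507/0.50931 = 0.99546.
Starting from p₀ = 0.19469; update p ← p + (dp/dt)·Δt with the new parameters.
  1  |  dp/dt·Δt = +0.034054  |  p_1 = 0.228745
  2  |  dp/dt·Δt = +0.033458  |  p_2 = 0.262203
  3  |  dp/dt·Δt = +0.030973  |  p_3 = 0.293176
  4  |  dp/dt·Δt = +0.026993  |  p_4 = 0.320169

0.320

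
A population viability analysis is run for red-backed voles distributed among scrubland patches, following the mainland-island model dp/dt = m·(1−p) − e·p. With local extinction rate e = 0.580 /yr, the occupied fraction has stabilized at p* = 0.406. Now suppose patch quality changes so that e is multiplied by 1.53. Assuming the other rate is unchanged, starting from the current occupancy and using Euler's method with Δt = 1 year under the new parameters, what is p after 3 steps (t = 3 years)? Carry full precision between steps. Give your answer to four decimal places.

Balance m(1−p*) = e·p* gives m = e·p*/(1−p*) = 0.580×0.40600/0.59400 = 0.39643.
Starting from p₀ = 0.40600; update p ← p + (dp/dt)·Δt with the new parameters.
  1  |  dp/dt·Δt = -0.124804  |  p_1 = 0.281196
  2  |  dp/dt·Δt = +0.035423  |  p_2 = 0.316619
  3  |  dp/dt·Δt = -0.010054  |  p_3 = 0.306565

0.3066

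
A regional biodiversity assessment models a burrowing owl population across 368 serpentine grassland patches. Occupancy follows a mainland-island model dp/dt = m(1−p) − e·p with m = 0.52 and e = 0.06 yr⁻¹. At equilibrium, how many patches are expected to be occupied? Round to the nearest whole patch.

p* = m/(m+e) = 0.52/0.5800 = 0.8966.
Expected occupied patches = N × p* = 368 × 0.8966 = 329.93 ≈ 330.

330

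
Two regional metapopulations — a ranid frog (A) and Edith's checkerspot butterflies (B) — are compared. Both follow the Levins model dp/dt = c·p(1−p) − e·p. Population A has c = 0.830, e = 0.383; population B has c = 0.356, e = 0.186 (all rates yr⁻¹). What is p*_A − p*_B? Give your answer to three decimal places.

0.061

A: p*_A = 1 − 0.383/0.830 = 0.5386.
B: p*_B = 1 − 0.186/0.356 = 0.4775.
p*_A − p*_B = 0.5386 − 0.4775 = 0.0610.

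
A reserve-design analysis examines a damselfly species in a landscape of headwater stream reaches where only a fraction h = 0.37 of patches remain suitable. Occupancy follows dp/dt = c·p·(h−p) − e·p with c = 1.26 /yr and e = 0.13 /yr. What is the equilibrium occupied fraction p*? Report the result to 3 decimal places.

0.267

Setting dp/dt = 0 and dividing by p* gives c·(h−p*) = e.
So p* = h − e/c = 0.37 − 0.13/1.26 = 0.37 − 0.1032 = 0.2668.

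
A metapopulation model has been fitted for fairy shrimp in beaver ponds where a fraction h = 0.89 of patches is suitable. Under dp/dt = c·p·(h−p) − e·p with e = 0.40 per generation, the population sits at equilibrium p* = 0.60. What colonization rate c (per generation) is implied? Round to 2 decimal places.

At equilibrium c(h−p*) = e, so c = e/(h−p*).
c = 0.40/(0.89 − 0.60) = 0.40/0.2900 = 1.3793.

1.38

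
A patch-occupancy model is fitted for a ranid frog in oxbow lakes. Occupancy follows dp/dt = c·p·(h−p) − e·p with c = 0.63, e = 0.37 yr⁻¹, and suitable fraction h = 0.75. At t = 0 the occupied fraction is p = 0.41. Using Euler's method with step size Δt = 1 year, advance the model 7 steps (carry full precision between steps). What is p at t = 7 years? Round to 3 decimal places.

0.221

Update rule: p ← p + [c·p·(h−p) − e·p]·Δt with Δt = 1.
  1  |  dp/dt·Δt = -0.063878  |  p_1 = 0.346122
  2  |  dp/dt·Δt = -0.039997  |  p_2 = 0.306125
  3  |  dp/dt·Δt = -0.027661  |  p_3 = 0.278464
  4  |  dp/dt·Δt = -0.020309  |  p_4 = 0.258155
  5  |  dp/dt·Δt = -0.015525  |  p_5 = 0.242630
  6  |  dp/dt·Δt = -0.012218  |  p_6 = 0.230412
  7  |  dp/dt·Δt = -0.009829  |  p_7 = 0.220583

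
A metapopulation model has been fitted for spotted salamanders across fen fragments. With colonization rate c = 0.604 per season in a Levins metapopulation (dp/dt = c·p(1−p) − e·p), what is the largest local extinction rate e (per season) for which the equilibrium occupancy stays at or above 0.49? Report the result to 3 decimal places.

0.308

1 − e/c ≥ 0.49 ⇒ e ≤ c(1 − 0.49) = 0.604 × 0.5100.
e_max = 0.3080.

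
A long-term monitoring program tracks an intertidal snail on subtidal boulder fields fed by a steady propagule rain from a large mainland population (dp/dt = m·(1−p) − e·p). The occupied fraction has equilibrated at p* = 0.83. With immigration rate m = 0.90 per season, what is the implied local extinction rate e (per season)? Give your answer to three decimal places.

At equilibrium m(1−p*) = e·p*, so e = m(1−p*)/p*.
e = 0.90 × 0.1700 / 0.83 = 0.1843.

0.184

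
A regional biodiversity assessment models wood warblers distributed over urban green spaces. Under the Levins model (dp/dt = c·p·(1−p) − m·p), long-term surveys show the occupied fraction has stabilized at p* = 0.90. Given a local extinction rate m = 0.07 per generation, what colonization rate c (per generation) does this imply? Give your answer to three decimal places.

At equilibrium c(1−p*) = m, so c = m/(1−p*).
c = 0.07/(1 − 0.90) = 0.07/0.1000 = 0.7000.

0.700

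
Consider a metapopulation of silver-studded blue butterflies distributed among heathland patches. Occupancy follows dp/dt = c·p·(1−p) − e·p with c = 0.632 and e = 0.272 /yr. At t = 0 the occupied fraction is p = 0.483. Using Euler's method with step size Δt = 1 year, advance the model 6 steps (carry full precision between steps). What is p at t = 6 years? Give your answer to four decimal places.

Update rule: p ← p + [c·p·(1−p) − e·p]·Δt with Δt = 1.
p: 0.48300 → 0.50944  (Δp = +0.02644)
p: 0.50944 → 0.52882  (Δp = +0.01938)
p: 0.52882 → 0.54245  (Δp = +0.01364)
p: 0.54245 → 0.55177  (Δp = +0.00931)
p: 0.55177 → 0.55799  (Δp = +0.00623)
p: 0.55799 → 0.56209  (Δp = +0.00410)

0.5621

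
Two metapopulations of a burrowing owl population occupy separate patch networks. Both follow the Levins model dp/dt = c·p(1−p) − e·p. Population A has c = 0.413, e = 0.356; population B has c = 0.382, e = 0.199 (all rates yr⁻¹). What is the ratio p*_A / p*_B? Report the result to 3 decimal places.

A: p*_A = 1 − 0.356/0.413 = 0.1380.
B: p*_B = 1 − 0.199/0.382 = 0.4791.
p*_A / p*_B = 0.1380/0.4791 = 0.2881.

0.288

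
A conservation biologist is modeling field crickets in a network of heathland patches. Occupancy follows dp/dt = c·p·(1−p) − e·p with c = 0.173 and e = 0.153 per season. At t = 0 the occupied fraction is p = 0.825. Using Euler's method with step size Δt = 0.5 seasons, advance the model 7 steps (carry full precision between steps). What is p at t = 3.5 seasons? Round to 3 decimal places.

0.574

Update rule: p ← p + [c·p·(1−p) − e·p]·Δt with Δt = 0.5.
step 1: Δp = -0.05062, p = 0.77438
step 2: Δp = -0.04413, p = 0.73025
step 3: Δp = -0.03882, p = 0.69142
step 4: Δp = -0.03444, p = 0.65699
step 5: Δp = -0.03077, p = 0.62622
step 6: Δp = -0.02766, p = 0.59856
step 7: Δp = -0.02501, p = 0.57356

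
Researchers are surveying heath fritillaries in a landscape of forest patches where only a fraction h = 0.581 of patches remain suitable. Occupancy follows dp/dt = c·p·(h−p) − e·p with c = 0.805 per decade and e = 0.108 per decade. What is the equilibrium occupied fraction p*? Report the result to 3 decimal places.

0.447

Setting dp/dt = 0 and dividing by p* gives c·(h−p*) = e.
So p* = h − e/c = 0.581 − 0.108/0.805 = 0.581 − 0.1342 = 0.4468.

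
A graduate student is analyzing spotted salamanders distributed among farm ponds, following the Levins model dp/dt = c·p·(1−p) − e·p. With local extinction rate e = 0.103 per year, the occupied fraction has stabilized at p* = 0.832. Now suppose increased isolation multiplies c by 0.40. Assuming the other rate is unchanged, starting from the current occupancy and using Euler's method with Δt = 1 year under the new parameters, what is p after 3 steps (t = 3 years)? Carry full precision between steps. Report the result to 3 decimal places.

Balance c(1−p*) = e gives c = e/(1 − 0.83200) = 0.103/0.16800 = 0.61310.
Starting from p₀ = 0.83200; update p ← p + (dp/dt)·Δt with the new parameters.
step 1: Δp = -0.05142, p = 0.78058
step 2: Δp = -0.03840, p = 0.74219
step 3: Δp = -0.02952, p = 0.71267

0.713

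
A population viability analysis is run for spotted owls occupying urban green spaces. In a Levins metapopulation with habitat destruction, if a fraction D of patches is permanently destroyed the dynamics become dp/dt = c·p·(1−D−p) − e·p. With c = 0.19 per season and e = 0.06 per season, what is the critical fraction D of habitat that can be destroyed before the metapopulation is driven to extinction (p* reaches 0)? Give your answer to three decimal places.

0.684

The nontrivial equilibrium is p* = (1−D) − e/c; extinction occurs when this hits zero.
So D_crit = 1 − e/c = 1 − 0.06/0.19 = 1 − 0.3158 = 0.6842.
Note this equals the original equilibrium occupancy — the Levins extinction-debt result.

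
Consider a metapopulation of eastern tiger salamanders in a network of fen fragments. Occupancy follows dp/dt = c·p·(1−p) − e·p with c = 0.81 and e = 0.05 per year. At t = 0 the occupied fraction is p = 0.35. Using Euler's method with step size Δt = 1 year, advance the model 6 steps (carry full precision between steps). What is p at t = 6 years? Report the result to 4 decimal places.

0.9359

Update rule: p ← p + [c·p·(1−p) − e·p]·Δt with Δt = 1.
step 1: Δp = +0.16678, p = 0.51677
step 2: Δp = +0.17643, p = 0.69321
step 3: Δp = +0.13760, p = 0.83081
step 4: Δp = +0.07232, p = 0.90313
step 5: Δp = +0.02571, p = 0.92884
step 6: Δp = +0.00710, p = 0.93594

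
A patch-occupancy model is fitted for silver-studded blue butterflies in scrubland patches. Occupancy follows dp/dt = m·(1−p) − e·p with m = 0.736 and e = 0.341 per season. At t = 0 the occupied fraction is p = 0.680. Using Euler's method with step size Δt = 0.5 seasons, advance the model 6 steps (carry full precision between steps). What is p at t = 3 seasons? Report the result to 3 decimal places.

Update rule: p ← p + [m·(1−p) − e·p]·Δt with Δt = 0.5.
step 1: Δp = +0.00182, p = 0.68182
step 2: Δp = +0.00084, p = 0.68266
step 3: Δp = +0.00039, p = 0.68305
step 4: Δp = +0.00018, p = 0.68323
step 5: Δp = +0.00008, p = 0.68331
step 6: Δp = +0.00004, p = 0.68335

0.683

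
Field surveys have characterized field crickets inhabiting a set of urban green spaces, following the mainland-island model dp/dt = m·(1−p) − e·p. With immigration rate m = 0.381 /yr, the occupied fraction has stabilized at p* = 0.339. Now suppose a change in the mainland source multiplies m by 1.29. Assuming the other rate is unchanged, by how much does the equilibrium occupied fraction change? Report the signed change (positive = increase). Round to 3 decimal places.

Balance m(1−p*) = e·p* gives e = m(1−p*)/p* = 0.381×0.66100/0.33900 = 0.74289.
New p* = m/(m+e) = 0.49149/(0.49149+0.74289) = 0.39817.
Δp* = 0.39817 − 0.33900 = +0.05917.

0.059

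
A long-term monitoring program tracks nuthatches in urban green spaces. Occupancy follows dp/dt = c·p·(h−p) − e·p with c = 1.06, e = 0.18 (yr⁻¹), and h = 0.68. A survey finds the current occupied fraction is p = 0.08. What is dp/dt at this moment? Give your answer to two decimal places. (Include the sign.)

0.04

Colonization term: c·p·(h−p) = 1.06×0.08×0.6000 = 0.05088.
Extinction term: e·p = 0.01440.
dp/dt = 0.05088 − 0.01440 = 0.03648.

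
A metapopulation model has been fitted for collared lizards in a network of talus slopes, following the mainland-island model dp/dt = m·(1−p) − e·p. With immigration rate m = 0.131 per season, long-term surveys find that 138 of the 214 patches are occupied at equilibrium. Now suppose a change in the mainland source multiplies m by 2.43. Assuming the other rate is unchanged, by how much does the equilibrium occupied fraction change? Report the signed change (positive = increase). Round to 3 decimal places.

Observed p* = 138/214 = 0.64486.
Balance m(1−p*) = e·p* gives e = m(1−p*)/p* = 0.131×0.35514/0.64486 = 0.07214.
New p* = m/(m+e) = 0.31833/(0.31833+0.07214) = 0.81525.
Δp* = 0.81525 − 0.64486 = +0.17039.

0.170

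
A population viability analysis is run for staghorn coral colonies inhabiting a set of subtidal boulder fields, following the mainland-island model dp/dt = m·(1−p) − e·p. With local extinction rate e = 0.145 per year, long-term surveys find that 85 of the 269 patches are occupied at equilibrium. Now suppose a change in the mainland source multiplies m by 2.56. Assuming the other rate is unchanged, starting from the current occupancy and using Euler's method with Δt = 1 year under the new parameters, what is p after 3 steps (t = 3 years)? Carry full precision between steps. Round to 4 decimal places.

0.4697

Observed p* = 85/269 = 0.31599.
Balance m(1−p*) = e·p* gives m = e·p*/(1−p*) = 0.145×0.31599/0.68401 = 0.06698.
Starting from p₀ = 0.31599; update p ← p + (dp/dt)·Δt with the new parameters.
p: 0.31599 → 0.38746  (Δp = +0.07148)
p: 0.38746 → 0.43632  (Δp = +0.04886)
p: 0.43632 → 0.46971  (Δp = +0.03339)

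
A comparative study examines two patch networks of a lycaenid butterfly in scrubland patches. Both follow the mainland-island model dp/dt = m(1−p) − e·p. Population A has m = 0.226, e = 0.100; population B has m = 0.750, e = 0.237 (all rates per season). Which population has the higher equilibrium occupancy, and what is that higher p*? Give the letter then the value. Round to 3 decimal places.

A: p*_A = m/(m+e) = 0.226/0.3260 = 0.6933.
B: p*_B = 0.750/0.9870 = 0.7599.
B is higher at 0.7599.

B, 0.760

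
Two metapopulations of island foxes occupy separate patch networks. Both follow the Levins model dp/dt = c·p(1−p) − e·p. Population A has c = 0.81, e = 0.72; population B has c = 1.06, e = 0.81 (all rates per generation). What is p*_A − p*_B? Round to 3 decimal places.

-0.125

A: p*_A = 1 − 0.72/0.81 = 0.1111.
B: p*_B = 1 − 0.81/1.06 = 0.2358.
p*_A − p*_B = 0.1111 − 0.2358 = -0.1247.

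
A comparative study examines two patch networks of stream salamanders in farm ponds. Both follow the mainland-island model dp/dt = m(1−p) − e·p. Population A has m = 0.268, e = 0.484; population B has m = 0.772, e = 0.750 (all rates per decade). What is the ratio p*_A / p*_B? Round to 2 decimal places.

0.70

A: p*_A = m/(m+e) = 0.268/0.7520 = 0.3564.
B: p*_B = 0.772/1.5220 = 0.5072.
p*_A / p*_B = 0.3564/0.5072 = 0.7026.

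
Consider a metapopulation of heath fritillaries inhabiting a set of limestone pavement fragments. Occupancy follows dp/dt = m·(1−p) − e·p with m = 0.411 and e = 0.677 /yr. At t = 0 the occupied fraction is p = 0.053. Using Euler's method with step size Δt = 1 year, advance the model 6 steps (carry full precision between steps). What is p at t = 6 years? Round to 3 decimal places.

Update rule: p ← p + [m·(1−p) − e·p]·Δt with Δt = 1.
p: 0.05300 → 0.40634  (Δp = +0.35334)
p: 0.40634 → 0.37524  (Δp = -0.03109)
p: 0.37524 → 0.37798  (Δp = +0.00274)
p: 0.37798 → 0.37774  (Δp = -0.00024)
p: 0.37774 → 0.37776  (Δp = +0.00002)
p: 0.37776 → 0.37776  (Δp = -0.00000)

0.378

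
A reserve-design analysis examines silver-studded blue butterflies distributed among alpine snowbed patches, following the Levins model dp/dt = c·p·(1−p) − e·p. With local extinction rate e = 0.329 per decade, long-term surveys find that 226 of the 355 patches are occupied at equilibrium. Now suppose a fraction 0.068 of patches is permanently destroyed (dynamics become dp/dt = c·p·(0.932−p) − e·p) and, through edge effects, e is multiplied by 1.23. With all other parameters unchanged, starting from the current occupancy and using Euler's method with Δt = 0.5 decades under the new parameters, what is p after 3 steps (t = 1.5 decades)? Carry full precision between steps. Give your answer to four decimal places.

Observed p* = 226/355 = 0.63662.
Balance c(1−p*) = e gives c = e/(1 − 0.63662) = 0.329/0.36338 = 0.90539.
Starting from p₀ = 0.63662; update p ← p + (dp/dt)·Δt with the new parameters.
t = 0.5: p = 0.63662 + (-0.04368) = 0.59294
t = 1: p = 0.59294 + (-0.02896) = 0.56398
t = 1.5: p = 0.56398 + (-0.02015) = 0.54382

0.5438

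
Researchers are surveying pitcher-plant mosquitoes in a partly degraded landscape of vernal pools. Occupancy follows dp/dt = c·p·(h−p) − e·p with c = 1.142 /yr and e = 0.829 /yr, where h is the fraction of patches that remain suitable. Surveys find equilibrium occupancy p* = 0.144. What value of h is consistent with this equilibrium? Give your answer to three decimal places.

0.870

At equilibrium c(h−p*) = e, so h = p* + e/c.
h = 0.144 + 0.829/1.142 = 0.144 + 0.7259 = 0.8699.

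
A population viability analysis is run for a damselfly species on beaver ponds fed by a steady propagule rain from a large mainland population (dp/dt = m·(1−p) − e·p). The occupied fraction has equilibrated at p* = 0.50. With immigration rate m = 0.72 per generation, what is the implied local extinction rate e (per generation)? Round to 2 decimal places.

0.72

At equilibrium m(1−p*) = e·p*, so e = m(1−p*)/p*.
e = 0.72 × 0.5000 / 0.50 = 0.7200.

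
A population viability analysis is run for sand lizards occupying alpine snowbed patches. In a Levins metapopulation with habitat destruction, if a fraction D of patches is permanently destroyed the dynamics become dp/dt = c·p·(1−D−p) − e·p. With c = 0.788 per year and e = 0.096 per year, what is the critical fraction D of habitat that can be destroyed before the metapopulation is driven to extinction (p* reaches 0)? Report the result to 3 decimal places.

The nontrivial equilibrium is p* = (1−D) − e/c; extinction occurs when this hits zero.
So D_crit = 1 − e/c = 1 − 0.096/0.788 = 1 − 0.1218 = 0.8782.
This equals the undisturbed p*, a classic result of Lande's extension.

0.878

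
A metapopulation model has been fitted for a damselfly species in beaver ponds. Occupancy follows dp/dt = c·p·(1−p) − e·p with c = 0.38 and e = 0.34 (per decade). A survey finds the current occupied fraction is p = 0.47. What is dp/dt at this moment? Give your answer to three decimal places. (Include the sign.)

-0.065

Colonization term: c·p·(1−p) = 0.38×0.47×0.5300 = 0.09466.
Extinction term: e·p = 0.15980.
dp/dt = 0.09466 − 0.15980 = -0.06514.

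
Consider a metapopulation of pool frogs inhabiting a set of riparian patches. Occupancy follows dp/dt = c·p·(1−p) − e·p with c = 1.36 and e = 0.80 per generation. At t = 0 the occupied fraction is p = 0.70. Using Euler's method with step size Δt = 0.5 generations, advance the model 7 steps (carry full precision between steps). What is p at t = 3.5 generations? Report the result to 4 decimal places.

Update rule: p ← p + [c·p·(1−p) − e·p]·Δt with Δt = 0.5.
  1  |  dp/dt·Δt = -0.137200  |  p_1 = 0.562800
  2  |  dp/dt·Δt = -0.057802  |  p_2 = 0.504998
  3  |  dp/dt·Δt = -0.032016  |  p_3 = 0.472982
  4  |  dp/dt·Δt = -0.019689  |  p_4 = 0.453293
  5  |  dp/dt·Δt = -0.012801  |  p_5 = 0.440492
  6  |  dp/dt·Δt = -0.008605  |  p_6 = 0.431887
  7  |  dp/dt·Δt = -0.005910  |  p_7 = 0.425978

0.4260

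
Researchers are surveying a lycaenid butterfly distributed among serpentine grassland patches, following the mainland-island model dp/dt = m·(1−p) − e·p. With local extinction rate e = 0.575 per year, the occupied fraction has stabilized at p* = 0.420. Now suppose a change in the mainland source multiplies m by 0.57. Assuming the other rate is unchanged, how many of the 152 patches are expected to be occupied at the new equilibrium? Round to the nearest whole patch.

44

Balance m(1−p*) = e·p* gives m = e·p*/(1−p*) = 0.575×0.42000/0.58000 = 0.41638.
New p* = m/(m+e) = 0.23734/(0.23734+0.57500) = 0.29217.
Expected occupied = 152 × 0.29217 = 44.41 ≈ 44.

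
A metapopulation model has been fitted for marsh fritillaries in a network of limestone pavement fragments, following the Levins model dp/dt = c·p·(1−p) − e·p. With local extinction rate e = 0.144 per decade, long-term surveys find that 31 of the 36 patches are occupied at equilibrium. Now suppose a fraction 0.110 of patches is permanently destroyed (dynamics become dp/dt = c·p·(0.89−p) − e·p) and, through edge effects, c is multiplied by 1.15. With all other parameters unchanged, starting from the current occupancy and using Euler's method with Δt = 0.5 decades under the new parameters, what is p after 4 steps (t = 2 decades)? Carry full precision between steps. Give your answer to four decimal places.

Observed p* = 31/36 = 0.86111.
Balance c(1−p*) = e gives c = e/(1 − 0.86111) = 0.144/0.13889 = 1.03680.
Starting from p₀ = 0.86111; update p ← p + (dp/dt)·Δt with the new parameters.
  1  |  dp/dt·Δt = -0.047170  |  p_1 = 0.813942
  2  |  dp/dt·Δt = -0.021697  |  p_2 = 0.792244
  3  |  dp/dt·Δt = -0.010871  |  p_3 = 0.781373
  4  |  dp/dt·Δt = -0.005658  |  p_4 = 0.775715

0.7757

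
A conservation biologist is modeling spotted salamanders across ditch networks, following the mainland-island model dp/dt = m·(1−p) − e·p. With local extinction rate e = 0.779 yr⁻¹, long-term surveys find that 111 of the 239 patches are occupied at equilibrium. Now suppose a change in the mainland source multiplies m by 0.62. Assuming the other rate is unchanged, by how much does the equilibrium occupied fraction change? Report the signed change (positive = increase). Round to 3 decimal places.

Observed p* = 111/239 = 0.46444.
Balance m(1−p*) = e·p* gives m = e·p*/(1−p*) = 0.779×0.46444/0.53556 = 0.67555.
New p* = m/(m+e) = 0.41884/(0.41884+0.77900) = 0.34966.
Δp* = 0.34966 − 0.46444 = -0.11478.

-0.115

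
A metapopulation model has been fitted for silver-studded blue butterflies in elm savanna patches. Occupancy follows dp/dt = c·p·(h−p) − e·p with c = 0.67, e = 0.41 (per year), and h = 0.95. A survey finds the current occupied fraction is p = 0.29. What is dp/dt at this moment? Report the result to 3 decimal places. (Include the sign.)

0.009

Colonization term: c·p·(h−p) = 0.67×0.29×0.6600 = 0.12824.
Extinction term: e·p = 0.11890.
dp/dt = 0.12824 − 0.11890 = 0.00934.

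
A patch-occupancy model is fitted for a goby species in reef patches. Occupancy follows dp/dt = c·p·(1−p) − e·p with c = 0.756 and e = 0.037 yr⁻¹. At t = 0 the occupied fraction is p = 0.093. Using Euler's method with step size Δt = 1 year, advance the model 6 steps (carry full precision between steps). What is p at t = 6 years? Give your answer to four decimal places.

Update rule: p ← p + [c·p·(1−p) − e·p]·Δt with Δt = 1.
t = 1: p = 0.09300 + (+0.06033) = 0.15333
t = 2: p = 0.15333 + (+0.09247) = 0.24580
t = 3: p = 0.24580 + (+0.13105) = 0.37685
t = 4: p = 0.37685 + (+0.16359) = 0.54044
t = 5: p = 0.54044 + (+0.16777) = 0.70821
t = 6: p = 0.70821 + (+0.13002) = 0.83823

0.8382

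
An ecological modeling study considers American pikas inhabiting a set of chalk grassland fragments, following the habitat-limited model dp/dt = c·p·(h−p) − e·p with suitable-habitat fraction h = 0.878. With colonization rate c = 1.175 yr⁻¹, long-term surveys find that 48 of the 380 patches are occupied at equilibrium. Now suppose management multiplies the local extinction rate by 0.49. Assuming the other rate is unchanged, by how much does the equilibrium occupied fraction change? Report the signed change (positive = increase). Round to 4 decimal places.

Observed p* = 48/380 = 0.12632.
Balance c(h−p*) = e gives e = 1.175×(0.878 − 0.12632) = 0.88322.
New p* = 0.878 − e/c = 0.878 − 0.43278/1.17500 = 0.50968.
Δp* = 0.50968 − 0.12632 = +0.38336.

0.3834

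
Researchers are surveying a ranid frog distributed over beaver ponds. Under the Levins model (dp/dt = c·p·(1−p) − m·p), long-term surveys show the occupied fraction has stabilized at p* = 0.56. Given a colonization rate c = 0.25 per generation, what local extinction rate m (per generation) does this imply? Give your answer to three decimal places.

At equilibrium c(1−p*) = m.
m = 0.25 × (1 − 0.56) = 0.25 × 0.4400 = 0.1100.

0.110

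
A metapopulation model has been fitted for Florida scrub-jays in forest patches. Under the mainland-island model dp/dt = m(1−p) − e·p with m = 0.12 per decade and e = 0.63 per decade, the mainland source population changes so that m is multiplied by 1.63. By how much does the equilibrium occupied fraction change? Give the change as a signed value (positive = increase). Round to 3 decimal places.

0.077

Before: p* = 0.12/(0.12+0.63) = 0.1600.
After: m = 0.1956, e = 0.63; p* = 0.1956/0.8256 = 0.2369.
Δp* = 0.2369 − 0.1600 = +0.0769.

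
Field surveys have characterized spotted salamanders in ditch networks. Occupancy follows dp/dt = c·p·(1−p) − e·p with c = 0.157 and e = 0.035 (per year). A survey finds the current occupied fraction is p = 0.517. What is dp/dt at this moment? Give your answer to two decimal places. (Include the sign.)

Colonization term: c·p·(1−p) = 0.157×0.517×0.4830 = 0.03920.
Extinction term: e·p = 0.01810.
dp/dt = 0.03920 − 0.01810 = 0.02111.

0.02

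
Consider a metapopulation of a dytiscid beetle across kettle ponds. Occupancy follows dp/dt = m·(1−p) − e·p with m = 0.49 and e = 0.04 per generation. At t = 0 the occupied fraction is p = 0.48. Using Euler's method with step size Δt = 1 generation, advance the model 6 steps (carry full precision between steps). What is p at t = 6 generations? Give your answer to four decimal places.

Update rule: p ← p + [m·(1−p) − e·p]·Δt with Δt = 1.
step 1: Δp = +0.23560, p = 0.71560
step 2: Δp = +0.11073, p = 0.82633
step 3: Δp = +0.05204, p = 0.87838
step 4: Δp = +0.02446, p = 0.90284
step 5: Δp = +0.01150, p = 0.91433
step 6: Δp = +0.00540, p = 0.91974

0.9197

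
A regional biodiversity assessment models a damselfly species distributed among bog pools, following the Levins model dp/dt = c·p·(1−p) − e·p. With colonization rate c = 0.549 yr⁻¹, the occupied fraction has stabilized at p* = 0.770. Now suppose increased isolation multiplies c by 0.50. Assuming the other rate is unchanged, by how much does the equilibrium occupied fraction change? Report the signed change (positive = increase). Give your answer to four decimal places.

Balance c(1−p*) = e gives e = 0.549×(1 − 0.77000) = 0.12627.
New p* = 1 − e/c = 1 − 0.12627/0.27450 = 0.54000.
Δp* = 0.54000 − 0.77000 = -0.23000.

-0.2300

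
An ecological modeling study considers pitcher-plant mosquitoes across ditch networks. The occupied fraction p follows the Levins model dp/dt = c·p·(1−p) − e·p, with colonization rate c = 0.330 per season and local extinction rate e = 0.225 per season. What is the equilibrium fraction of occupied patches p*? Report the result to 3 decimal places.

0.318

At equilibrium, colonization balances extinction: c·p*·(1−p*) = e·p*.
So p* = 1 − e/c = 1 − 0.225/0.330 = 1 − 0.6818 = 0.3182.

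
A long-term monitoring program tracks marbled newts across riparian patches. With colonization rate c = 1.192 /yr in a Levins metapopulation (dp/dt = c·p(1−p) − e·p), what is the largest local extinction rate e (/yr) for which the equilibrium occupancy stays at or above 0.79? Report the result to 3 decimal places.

1 − e/c ≥ 0.79 ⇒ e ≤ c(1 − 0.79) = 1.192 × 0.2100.
e_max = 0.2503.

0.250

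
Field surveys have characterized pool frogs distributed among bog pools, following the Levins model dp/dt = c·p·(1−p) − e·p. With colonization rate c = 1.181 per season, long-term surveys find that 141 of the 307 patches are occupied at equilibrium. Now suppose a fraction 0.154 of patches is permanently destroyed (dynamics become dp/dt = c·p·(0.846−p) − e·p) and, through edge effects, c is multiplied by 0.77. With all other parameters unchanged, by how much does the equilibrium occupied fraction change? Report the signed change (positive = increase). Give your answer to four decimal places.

-0.3155

Observed p* = 141/307 = 0.45928.
Balance c(1−p*) = e gives e = 1.181×(1 − 0.45928) = 0.63859.
New p* = 0.846 − e/c = 0.846 − 0.63859/0.90937 = 0.14377.
Δp* = 0.14377 − 0.45928 = -0.31551.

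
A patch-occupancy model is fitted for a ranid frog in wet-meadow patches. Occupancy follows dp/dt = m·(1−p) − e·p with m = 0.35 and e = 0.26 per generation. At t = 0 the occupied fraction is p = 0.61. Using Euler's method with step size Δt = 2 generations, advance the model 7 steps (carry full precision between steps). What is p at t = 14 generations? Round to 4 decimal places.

0.5738

Update rule: p ← p + [m·(1−p) − e·p]·Δt with Δt = 2.
t = 2: p = 0.61000 + (-0.04420) = 0.56580
t = 4: p = 0.56580 + (+0.00972) = 0.57552
t = 6: p = 0.57552 + (-0.00214) = 0.57338
t = 8: p = 0.57338 + (+0.00047) = 0.57386
t = 10: p = 0.57386 + (-0.00010) = 0.57375
t = 12: p = 0.57375 + (+0.00002) = 0.57377
t = 14: p = 0.57377 + (-0.00001) = 0.57377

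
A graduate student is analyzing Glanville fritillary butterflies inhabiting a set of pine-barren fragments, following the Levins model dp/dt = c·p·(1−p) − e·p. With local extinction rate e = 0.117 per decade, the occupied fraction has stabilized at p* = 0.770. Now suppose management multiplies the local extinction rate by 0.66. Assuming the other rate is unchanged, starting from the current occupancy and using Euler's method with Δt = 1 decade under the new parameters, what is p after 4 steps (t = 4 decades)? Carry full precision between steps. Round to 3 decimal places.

0.839

Balance c(1−p*) = e gives c = e/(1 − 0.77000) = 0.117/0.23000 = 0.50870.
Starting from p₀ = 0.77000; update p ← p + (dp/dt)·Δt with the new parameters.
step 1: Δp = +0.03063, p = 0.80063
step 2: Δp = +0.01937, p = 0.82000
step 3: Δp = +0.01176, p = 0.83177
step 4: Δp = +0.00695, p = 0.83872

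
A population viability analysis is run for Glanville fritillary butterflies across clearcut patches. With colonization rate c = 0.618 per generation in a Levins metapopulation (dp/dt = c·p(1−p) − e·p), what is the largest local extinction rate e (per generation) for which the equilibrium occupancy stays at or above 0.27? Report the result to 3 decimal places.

1 − e/c ≥ 0.27 ⇒ e ≤ c(1 − 0.27) = 0.618 × 0.7300.
e_max = 0.4511.

0.451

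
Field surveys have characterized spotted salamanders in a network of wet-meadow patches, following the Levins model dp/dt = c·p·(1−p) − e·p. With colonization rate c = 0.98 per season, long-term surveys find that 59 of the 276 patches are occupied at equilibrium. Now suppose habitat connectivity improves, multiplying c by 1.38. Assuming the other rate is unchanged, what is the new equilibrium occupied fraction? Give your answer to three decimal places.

0.430

Observed p* = 59/276 = 0.21377.
Balance c(1−p*) = e gives e = 0.98×(1 − 0.21377) = 0.77051.
New p* = 1 − e/c = 1 − 0.77051/1.35240 = 0.43026.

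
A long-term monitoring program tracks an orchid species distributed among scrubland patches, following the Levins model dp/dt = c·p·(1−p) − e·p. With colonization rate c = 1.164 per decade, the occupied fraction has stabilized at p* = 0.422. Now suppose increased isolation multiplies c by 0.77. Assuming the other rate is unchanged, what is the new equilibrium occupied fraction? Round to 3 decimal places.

Balance c(1−p*) = e gives e = 1.164×(1 − 0.42200) = 0.67279.
New p* = 1 − e/c = 1 − 0.67279/0.89628 = 0.24935.

0.249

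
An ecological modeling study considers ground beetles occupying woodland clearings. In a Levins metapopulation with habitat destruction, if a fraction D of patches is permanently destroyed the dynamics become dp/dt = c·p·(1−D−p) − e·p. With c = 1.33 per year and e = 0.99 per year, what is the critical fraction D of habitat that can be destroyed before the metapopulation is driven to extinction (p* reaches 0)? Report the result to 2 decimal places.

0.26

The nontrivial equilibrium is p* = (1−D) − e/c; extinction occurs when this hits zero.
So D_crit = 1 − e/c = 1 − 0.99/1.33 = 1 − 0.7444 = 0.2556.
This equals the undisturbed p*, a classic result of Lande's extension.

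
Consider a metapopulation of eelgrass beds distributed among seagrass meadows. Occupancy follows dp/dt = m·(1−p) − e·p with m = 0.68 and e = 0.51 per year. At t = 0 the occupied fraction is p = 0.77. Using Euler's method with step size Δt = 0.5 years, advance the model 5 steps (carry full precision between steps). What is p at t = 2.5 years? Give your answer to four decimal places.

Update rule: p ← p + [m·(1−p) − e·p]·Δt with Δt = 0.5.
t = 0.5: p = 0.77000 + (-0.11815) = 0.65185
t = 1: p = 0.65185 + (-0.04785) = 0.60400
t = 1.5: p = 0.60400 + (-0.01938) = 0.58462
t = 2: p = 0.58462 + (-0.00785) = 0.57677
t = 2.5: p = 0.57677 + (-0.00318) = 0.57359

0.5736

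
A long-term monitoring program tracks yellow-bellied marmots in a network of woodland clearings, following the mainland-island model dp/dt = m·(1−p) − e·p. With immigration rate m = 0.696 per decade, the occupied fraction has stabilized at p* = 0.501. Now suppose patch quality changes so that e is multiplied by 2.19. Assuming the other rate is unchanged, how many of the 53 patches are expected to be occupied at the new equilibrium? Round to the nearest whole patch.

17

Balance m(1−p*) = e·p* gives e = m(1−p*)/p* = 0.696×0.49900/0.50100 = 0.69322.
New p* = m/(m+e) = 0.69600/(0.69600+1.51815) = 0.31434.
Expected occupied = 53 × 0.31434 = 16.66 ≈ 17.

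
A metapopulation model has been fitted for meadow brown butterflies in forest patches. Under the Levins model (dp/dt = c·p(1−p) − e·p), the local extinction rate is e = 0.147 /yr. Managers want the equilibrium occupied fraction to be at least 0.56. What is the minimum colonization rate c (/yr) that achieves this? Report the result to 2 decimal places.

0.33

p* = 1 − e/c ≥ 0.56 requires e/c ≤ 0.4400, i.e. c ≥ e/0.4400.
c_min = 0.147/0.4400 = 0.3341.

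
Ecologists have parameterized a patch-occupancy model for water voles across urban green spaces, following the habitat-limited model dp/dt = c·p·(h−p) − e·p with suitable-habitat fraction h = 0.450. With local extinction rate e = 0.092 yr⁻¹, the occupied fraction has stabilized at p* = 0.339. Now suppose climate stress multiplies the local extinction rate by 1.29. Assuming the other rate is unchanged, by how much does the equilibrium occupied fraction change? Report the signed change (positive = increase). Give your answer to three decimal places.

Balance c(h−p*) = e gives c = e/(0.45 − 0.33900) = 0.092/0.11100 = 0.82883.
New p* = 0.45 − e/c = 0.45 − 0.11868/0.82883 = 0.30681.
Δp* = 0.30681 − 0.33900 = -0.03219.

-0.032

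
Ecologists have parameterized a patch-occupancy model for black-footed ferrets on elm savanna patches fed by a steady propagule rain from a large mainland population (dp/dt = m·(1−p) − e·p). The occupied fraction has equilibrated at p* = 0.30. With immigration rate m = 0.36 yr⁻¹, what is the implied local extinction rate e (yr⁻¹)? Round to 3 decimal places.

At equilibrium m(1−p*) = e·p*, so e = m(1−p*)/p*.
e = 0.36 × 0.7000 / 0.30 = 0.8400.

0.840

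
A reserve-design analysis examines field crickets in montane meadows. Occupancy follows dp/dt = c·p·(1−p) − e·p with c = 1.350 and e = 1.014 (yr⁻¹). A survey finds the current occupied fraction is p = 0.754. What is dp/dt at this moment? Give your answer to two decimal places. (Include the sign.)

Colonization term: c·p·(1−p) = 1.350×0.754×0.2460 = 0.25040.
Extinction term: e·p = 0.76456.
dp/dt = 0.25040 − 0.76456 = -0.51415.

-0.51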